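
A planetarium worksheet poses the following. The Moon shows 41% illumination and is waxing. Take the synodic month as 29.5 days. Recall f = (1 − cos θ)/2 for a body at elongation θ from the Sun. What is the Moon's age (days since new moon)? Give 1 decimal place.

6.5 days

From f = (1 − cos θ)/2: cos θ = 1 − 2×0.41 = 0.180; arccos → 79.6°.
The Moon is waxing (0°–180°), so θ = 79.6° directly.
That fraction of the synodic month is 79.6/360 × 29.5 d ≈ 6.53 d.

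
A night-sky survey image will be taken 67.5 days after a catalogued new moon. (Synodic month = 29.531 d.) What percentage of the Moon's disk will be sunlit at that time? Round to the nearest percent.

67.5 d spans 2 complete synodic months (2 × 29.531 = 59.06 d) plus 8.44 d.
The Moon has covered 8.44/29.531 of its cycle, so θ ≈ 360° × 8.44/29.531 = 102.9°.
cos 102.9° = (-0.223), so f = (1 − (-0.223))/2 = 0.611, so 61%.

61%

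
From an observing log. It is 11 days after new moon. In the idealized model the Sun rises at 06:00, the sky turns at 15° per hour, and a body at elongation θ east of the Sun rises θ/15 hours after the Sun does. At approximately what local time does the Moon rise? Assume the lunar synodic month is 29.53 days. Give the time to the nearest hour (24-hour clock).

Phase angle: θ = 360°·(11 d)/(29.53 d) = 134.1°.
At 15° of sky rotation per hour, 134.1° corresponds to a 8.94 h lag.
06:00 + 8.94 h ≈ 14:56 → 15:00 to the nearest hour.

15:00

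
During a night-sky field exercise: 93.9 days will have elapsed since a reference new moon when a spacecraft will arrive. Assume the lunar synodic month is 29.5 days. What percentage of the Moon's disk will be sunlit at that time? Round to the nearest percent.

Reduce mod P: 93.9 − 3×29.5 = 5.40 d into the current lunation.
Phase angle: θ = 360°·(5.40 d)/(29.5 d) = 65.9°.
Illuminated fraction = (1 − cos 65.9°)/2 = (1 − 0.408)/2 ≈ 0.296, so 30%.

30%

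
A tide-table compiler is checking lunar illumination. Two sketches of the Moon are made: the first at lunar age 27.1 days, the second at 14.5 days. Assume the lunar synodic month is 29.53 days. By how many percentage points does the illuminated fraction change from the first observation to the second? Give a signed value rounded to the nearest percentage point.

+93 pp

θ₁ = 360° × 27.1/29.53 = 330.4°, f₁ = (1 − cos θ₁)/2 = 0.065.
θ₂ = 360° × 14.5/29.53 = 176.8°, f₂ = (1 − cos θ₂)/2 = 0.999.
Change = f₂ − f₁ = +0.934 → +93 percentage points.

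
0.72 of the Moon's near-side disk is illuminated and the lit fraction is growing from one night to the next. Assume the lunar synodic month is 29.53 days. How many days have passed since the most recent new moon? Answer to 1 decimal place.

Invert f = (1 − cos θ)/2 to get cos θ = 1 − 2(0.72) = -0.440, hence θ₀ = arccos -0.440 = 116.1°.
Waxing ⇒ before full, so θ = 116.1°.
Age = 29.53 × 116.1°/360° ≈ 9.52 days.

9.5 days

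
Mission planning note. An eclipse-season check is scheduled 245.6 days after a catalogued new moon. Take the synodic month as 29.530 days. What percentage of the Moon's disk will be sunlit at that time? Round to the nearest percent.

70%

Reduce mod P: 245.6 − 8×29.530 = 9.36 d into the current lunation.
The Moon has covered 9.36/29.530 of its cycle, so θ ≈ 360° × 9.36/29.530 = 114.1°.
With cos θ = (-0.408), the lit fraction is (1 − (-0.408))/2 ≈ 0.704, so 70%.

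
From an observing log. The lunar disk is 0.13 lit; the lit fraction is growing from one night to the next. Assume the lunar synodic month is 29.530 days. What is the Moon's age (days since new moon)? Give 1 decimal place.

Invert f = (1 − cos θ)/2 to get cos θ = 1 − 2(0.13) = 0.740, hence θ₀ = arccos 0.740 = 42.3°.
Before full moon the principal value applies: θ = 42.3°.
At 360°/29.530 d per day, 42.3° corresponds to 3.47 days.

3.5 days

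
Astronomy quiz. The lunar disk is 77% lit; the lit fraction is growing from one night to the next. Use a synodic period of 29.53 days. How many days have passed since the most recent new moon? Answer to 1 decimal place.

10.1 days

From f = (1 − cos θ)/2: cos θ = 1 − 2×0.77 = -0.540; arccos → 122.7°.
Waxing ⇒ before full, so θ = 122.7°.
At 360°/29.53 d per day, 122.7° corresponds to 10.06 days.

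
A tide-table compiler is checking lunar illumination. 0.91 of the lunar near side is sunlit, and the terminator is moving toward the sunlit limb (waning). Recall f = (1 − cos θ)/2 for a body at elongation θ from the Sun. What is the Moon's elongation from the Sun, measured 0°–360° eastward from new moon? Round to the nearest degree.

215°

From f = (1 − cos θ)/2: cos θ = 1 − 2×0.91 = -0.820; arccos → 145.1°.
A waning Moon lies in 180°–360°, so θ = 360° − 145.1° = 214.9°.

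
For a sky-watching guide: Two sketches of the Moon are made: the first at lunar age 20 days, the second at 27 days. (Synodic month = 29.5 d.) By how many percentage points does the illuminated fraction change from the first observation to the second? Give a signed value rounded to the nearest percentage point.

θ₁ = 360° × 20/29.5 = 244.1°, f₁ = (1 − cos θ₁)/2 = 0.719.
θ₂ = 360° × 27/29.5 = 329.5°, f₂ = (1 − cos θ₂)/2 = 0.069.
Change = f₂ − f₁ = -0.649 → -65 percentage points.

-65 pp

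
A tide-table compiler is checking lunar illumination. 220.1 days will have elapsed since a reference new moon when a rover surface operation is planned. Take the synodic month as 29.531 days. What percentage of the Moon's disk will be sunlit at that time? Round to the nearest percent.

220.1 d spans 7 complete synodic months (7 × 29.531 = 206.72 d) plus 13.38 d.
Phase angle: θ = 360°·(13.38 d)/(29.531 d) = 163.1°.
Illuminated fraction = (1 − cos 163.1°)/2 = (1 − (-0.957))/2 ≈ 0.979, so 98%.

98%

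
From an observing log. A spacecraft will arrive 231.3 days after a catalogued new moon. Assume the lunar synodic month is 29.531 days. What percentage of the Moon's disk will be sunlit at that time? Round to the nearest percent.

25%

Reduce mod P: 231.3 − 7×29.531 = 24.58 d into the current lunation.
Phase angle: θ = 360°·(24.58 d)/(29.531 d) = 299.7°.
With cos θ = 0.495, the lit fraction is (1 − 0.495)/2 ≈ 0.252, so 25%.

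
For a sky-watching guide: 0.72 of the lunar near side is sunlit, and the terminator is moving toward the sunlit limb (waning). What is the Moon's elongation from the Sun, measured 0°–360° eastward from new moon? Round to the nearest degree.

cos θ = 1 − 2f = -0.440, giving a principal value of 116.1°.
Since the Moon is past full (waning), take the reflex angle: θ = 360° − 116.1° = 243.9°.

244°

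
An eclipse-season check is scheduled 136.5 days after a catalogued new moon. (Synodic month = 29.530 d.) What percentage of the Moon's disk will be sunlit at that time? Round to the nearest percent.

136.5/29.530 = 4.622 lunations, so 4 complete cycles and 18.38 d into the next.
Phase angle: θ = 360°·(18.38 d)/(29.530 d) = 224.1°.
With cos θ = (-0.718), the lit fraction is (1 − (-0.718))/2 ≈ 0.859, so 86%.

86%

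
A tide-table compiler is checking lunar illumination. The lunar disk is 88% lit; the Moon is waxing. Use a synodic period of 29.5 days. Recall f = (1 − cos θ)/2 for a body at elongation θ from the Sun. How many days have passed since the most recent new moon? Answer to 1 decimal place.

11.4 days

cos θ = 1 − 2f = -0.760, giving a principal value of 139.5°.
Waxing ⇒ before full, so θ = 139.5°.
At 360°/29.5 d per day, 139.5° corresponds to 11.43 days.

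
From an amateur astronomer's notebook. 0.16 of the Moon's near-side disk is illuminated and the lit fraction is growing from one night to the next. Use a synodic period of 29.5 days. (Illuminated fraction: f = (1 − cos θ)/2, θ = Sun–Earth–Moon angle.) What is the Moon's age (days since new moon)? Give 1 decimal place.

3.9 days

Invert f = (1 − cos θ)/2 to get cos θ = 1 − 2(0.16) = 0.680, hence θ₀ = arccos 0.680 = 47.2°.
Before full moon the principal value applies: θ = 47.2°.
That fraction of the synodic month is 47.2/360 × 29.5 d ≈ 3.86 d.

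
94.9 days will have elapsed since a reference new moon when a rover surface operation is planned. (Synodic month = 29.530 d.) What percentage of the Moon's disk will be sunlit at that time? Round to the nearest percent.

39%

94.9/29.530 = 3.214 lunations, so 3 complete cycles and 6.31 d into the next.
The Moon has covered 6.31/29.530 of its cycle, so θ ≈ 360° × 6.31/29.530 = 76.9°.
cos 76.9° = 0.226, so f = (1 − 0.226)/2 = 0.387, so 39%.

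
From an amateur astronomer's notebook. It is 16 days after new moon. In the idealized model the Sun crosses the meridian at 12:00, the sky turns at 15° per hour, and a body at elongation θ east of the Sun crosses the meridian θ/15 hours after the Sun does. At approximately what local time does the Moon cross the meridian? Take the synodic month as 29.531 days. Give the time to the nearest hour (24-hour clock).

01:00

Phase angle: θ = 360°·(16 d)/(29.531 d) = 195.0°.
The Moon trails the Sun by θ/15 = 195.0/15 ≈ 13.00 hours.
12:00 + 13.00 h ≈ 01:00 → 01:00 to the nearest hour.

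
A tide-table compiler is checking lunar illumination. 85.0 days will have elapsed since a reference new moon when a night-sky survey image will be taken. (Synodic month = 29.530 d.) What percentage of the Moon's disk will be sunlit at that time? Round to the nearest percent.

Reduce mod P: 85.0 − 2×29.530 = 25.94 d into the current lunation.
Elongation θ = 360° × 25.94/29.530 ≈ 316.2°.
With cos θ = 0.722, the lit fraction is (1 − 0.722)/2 ≈ 0.139, so 14%.

14%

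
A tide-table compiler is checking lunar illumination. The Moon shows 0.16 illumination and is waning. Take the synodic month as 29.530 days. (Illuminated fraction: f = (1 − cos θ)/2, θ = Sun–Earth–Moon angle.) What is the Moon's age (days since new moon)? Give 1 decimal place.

25.7 days

Invert f = (1 − cos θ)/2 to get cos θ = 1 − 2(0.16) = 0.680, hence θ₀ = arccos 0.680 = 47.2°.
A waning Moon lies in 180°–360°, so θ = 360° − 47.2° = 312.8°.
At 360°/29.530 d per day, 312.8° corresponds to 25.66 days.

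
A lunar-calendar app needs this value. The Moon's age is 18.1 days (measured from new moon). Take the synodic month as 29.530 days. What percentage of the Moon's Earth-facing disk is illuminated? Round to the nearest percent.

Phase angle: θ = 360°·(18.1 d)/(29.530 d) = 220.7°.
cos 220.7° = (-0.759), so f = (1 − (-0.759))/2 = 0.879, so 88%.

88%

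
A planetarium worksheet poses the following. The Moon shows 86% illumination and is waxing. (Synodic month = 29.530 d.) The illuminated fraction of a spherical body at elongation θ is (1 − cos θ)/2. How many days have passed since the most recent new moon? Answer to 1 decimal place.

11.2 days

Invert f = (1 − cos θ)/2 to get cos θ = 1 − 2(0.86) = -0.720, hence θ₀ = arccos -0.720 = 136.1°.
Before full moon the principal value applies: θ = 136.1°.
At 360°/29.530 d per day, 136.1° corresponds to 11.16 days.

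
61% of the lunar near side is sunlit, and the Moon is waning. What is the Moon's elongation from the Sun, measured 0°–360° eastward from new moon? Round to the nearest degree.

cos θ = 1 − 2f = -0.220, giving a principal value of 102.7°.
Since the Moon is past full (waning), take the reflex angle: θ = 360° − 102.7° = 257.3°.

257°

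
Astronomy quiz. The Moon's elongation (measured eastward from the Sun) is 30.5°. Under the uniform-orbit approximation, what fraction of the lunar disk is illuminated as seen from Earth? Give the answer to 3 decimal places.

Half-versine of 30.5°: (1 − 0.862)/2 = 0.069.

0.069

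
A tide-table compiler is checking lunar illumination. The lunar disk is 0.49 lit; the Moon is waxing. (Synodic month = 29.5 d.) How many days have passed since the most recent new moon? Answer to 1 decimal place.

7.3 days

Invert f = (1 − cos θ)/2 to get cos θ = 1 − 2(0.49) = 0.020, hence θ₀ = arccos 0.020 = 88.9°.
Waxing ⇒ before full, so θ = 88.9°.
At 360°/29.5 d per day, 88.9° corresponds to 7.28 days.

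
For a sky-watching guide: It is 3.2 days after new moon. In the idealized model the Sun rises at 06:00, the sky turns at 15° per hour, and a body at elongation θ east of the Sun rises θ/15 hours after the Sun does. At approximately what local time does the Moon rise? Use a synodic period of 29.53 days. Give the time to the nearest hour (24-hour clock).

Elongation θ = 360° × 3.2/29.53 ≈ 39.0°.
Delay after the Sun = 39.0° / (15°/h) ≈ 2.60 h.
06:00 + 2.60 h ≈ 08:36 → 09:00 to the nearest hour.

09:00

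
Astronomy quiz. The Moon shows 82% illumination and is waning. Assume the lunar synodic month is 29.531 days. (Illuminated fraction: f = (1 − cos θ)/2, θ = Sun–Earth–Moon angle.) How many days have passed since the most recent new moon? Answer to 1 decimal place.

From f = (1 − cos θ)/2: cos θ = 1 − 2×0.82 = -0.640; arccos → 129.8°.
Waning ⇒ past full, so θ = 360° − 129.8° = 230.2°.
At 360°/29.531 d per day, 230.2° corresponds to 18.88 days.

18.9 days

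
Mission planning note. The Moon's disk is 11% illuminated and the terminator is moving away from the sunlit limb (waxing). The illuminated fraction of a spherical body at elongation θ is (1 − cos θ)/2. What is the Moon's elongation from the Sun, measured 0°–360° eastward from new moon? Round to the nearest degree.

cos θ = 1 − 2f = 0.780, giving a principal value of 38.7°.
Waxing ⇒ before full, so θ = 38.7°.

39°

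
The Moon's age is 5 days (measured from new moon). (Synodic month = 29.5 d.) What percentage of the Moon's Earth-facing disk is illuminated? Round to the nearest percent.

Phase angle: θ = 360°·(5 d)/(29.5 d) = 61.0°.
With cos θ = 0.485, the lit fraction is (1 − 0.485)/2 ≈ 0.258, so 26%.

26%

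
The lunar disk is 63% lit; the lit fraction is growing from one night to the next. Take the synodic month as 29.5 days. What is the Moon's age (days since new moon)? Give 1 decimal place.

8.6 days

cos θ = 1 − 2f = -0.260, giving a principal value of 105.1°.
The Moon is waxing (0°–180°), so θ = 105.1° directly.
At 360°/29.5 d per day, 105.1° corresponds to 8.61 days.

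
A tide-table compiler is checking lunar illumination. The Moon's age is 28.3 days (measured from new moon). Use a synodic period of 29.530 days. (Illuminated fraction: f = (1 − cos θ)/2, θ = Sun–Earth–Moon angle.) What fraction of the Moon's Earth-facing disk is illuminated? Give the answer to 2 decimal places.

The Moon has covered 28.3/29.530 of its cycle, so θ ≈ 360° × 28.3/29.530 = 345.0°.
With cos θ = 0.966, the lit fraction is (1 − 0.966)/2 ≈ 0.017.

0.02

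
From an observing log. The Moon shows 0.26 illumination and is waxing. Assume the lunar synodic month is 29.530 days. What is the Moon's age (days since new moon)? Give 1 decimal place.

5.0 days

cos θ = 1 − 2f = 0.480, giving a principal value of 61.3°.
The Moon is waxing (0°–180°), so θ = 61.3° directly.
Age = 29.530 × 61.3°/360° ≈ 5.03 days.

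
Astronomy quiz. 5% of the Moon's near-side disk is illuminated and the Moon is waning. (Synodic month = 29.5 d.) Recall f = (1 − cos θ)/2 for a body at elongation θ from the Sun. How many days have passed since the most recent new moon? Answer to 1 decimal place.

27.4 days

From f = (1 − cos θ)/2: cos θ = 1 − 2×0.05 = 0.900; arccos → 25.8°.
Since the Moon is past full (waning), take the reflex angle: θ = 360° − 25.8° = 334.2°.
At 360°/29.5 d per day, 334.2° corresponds to 27.38 days.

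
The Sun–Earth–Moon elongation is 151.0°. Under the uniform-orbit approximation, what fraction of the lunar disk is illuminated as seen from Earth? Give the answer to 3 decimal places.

0.937

Half-versine of 151.0°: (1 − (-0.875))/2 = 0.937.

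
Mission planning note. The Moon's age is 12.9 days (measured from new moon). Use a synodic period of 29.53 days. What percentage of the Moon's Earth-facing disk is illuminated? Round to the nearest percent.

96%

Elongation θ = 360° × 12.9/29.53 ≈ 157.3°.
cos 157.3° = (-0.922), so f = (1 − (-0.922))/2 = 0.961, so 96%.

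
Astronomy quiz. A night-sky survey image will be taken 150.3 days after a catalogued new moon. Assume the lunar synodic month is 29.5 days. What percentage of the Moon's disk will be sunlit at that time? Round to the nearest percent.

9%

150.3/29.5 = 5.095 lunations, so 5 complete cycles and 2.80 d into the next.
Elongation θ = 360° × 2.80/29.5 ≈ 34.2°.
With cos θ = 0.827, the lit fraction is (1 − 0.827)/2 ≈ 0.086, so 9%.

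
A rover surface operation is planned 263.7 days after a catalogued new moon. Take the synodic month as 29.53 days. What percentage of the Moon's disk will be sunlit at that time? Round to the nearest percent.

Reduce mod P: 263.7 − 8×29.53 = 27.46 d into the current lunation.
The Moon has covered 27.46/29.53 of its cycle, so θ ≈ 360° × 27.46/29.53 = 334.8°.
Illuminated fraction = (1 − cos 334.8°)/2 = (1 − 0.905)/2 ≈ 0.048, so 5%.

5%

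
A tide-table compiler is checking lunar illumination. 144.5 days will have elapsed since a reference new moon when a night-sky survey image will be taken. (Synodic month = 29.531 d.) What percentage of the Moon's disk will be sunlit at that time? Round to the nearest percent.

11%

144.5/29.531 = 4.893 lunations, so 4 complete cycles and 26.38 d into the next.
The Moon has covered 26.38/29.531 of its cycle, so θ ≈ 360° × 26.38/29.531 = 321.5°.
With cos θ = 0.783, the lit fraction is (1 − 0.783)/2 ≈ 0.108, so 11%.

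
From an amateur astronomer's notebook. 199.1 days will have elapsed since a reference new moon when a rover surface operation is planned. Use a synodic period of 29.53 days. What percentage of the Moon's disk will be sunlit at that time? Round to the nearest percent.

52%

199.1 d spans 6 complete synodic months (6 × 29.53 = 177.18 d) plus 21.92 d.
Elongation θ = 360° × 21.92/29.53 ≈ 267.2°.
With cos θ = (-0.048), the lit fraction is (1 − (-0.048))/2 ≈ 0.524, so 52%.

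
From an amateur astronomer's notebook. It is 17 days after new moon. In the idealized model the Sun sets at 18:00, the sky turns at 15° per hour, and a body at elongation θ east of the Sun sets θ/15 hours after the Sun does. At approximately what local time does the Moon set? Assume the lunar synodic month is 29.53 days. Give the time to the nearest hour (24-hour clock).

Phase angle: θ = 360°·(17 d)/(29.53 d) = 207.2°.
At 15° of sky rotation per hour, 207.2° corresponds to a 13.82 h lag.
18:00 + 13.82 h ≈ 07:49 → 08:00 to the nearest hour.

08:00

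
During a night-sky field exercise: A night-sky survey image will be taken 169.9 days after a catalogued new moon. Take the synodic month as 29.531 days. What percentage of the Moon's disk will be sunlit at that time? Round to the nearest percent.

49%

Reduce mod P: 169.9 − 5×29.531 = 22.25 d into the current lunation.
The Moon has covered 22.25/29.531 of its cycle, so θ ≈ 360° × 22.25/29.531 = 271.2°.
With cos θ = 0.021, the lit fraction is (1 − 0.021)/2 ≈ 0.490, so 49%.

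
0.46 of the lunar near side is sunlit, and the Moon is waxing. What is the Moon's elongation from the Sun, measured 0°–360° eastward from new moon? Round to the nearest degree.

85°

cos θ = 1 − 2f = 0.080, giving a principal value of 85.4°.
Waxing ⇒ before full, so θ = 85.4°.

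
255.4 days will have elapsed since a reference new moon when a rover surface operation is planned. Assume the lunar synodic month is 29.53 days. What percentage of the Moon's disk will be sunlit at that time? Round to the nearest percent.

80%

255.4/29.53 = 8.649 lunations, so 8 complete cycles and 19.16 d into the next.
Phase angle: θ = 360°·(19.16 d)/(29.53 d) = 233.6°.
cos 233.6° = (-0.594), so f = (1 − (-0.594))/2 = 0.797, so 80%.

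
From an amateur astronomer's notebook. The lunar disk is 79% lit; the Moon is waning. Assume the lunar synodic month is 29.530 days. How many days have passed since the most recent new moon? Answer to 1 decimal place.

19.2 days

Invert f = (1 − cos θ)/2 to get cos θ = 1 − 2(0.79) = -0.580, hence θ₀ = arccos -0.580 = 125.5°.
A waning Moon lies in 180°–360°, so θ = 360° − 125.5° = 234.5°.
At 360°/29.530 d per day, 234.5° corresponds to 19.24 days.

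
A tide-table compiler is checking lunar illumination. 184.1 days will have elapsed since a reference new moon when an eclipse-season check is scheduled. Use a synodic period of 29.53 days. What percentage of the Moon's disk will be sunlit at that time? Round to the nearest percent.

Reduce mod P: 184.1 − 6×29.53 = 6.92 d into the current lunation.
The Moon has covered 6.92/29.53 of its cycle, so θ ≈ 360° × 6.92/29.53 = 84.4°.
cos 84.4° = 0.098, so f = (1 − 0.098)/2 = 0.451, so 45%.

45%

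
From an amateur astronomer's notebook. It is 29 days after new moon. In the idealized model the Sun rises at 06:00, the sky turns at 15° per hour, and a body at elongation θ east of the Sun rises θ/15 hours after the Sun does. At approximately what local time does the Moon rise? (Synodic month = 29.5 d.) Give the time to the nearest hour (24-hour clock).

06:00

The Moon has covered 29/29.5 of its cycle, so θ ≈ 360° × 29/29.5 = 353.9°.
Delay after the Sun = 353.9° / (15°/h) ≈ 23.59 h.
06:00 + 23.59 h ≈ 05:36 → 06:00 to the nearest hour.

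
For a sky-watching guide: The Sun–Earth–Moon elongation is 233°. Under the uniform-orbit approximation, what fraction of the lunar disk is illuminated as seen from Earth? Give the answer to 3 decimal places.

f = (1 − cos 233°)/2 = (1 − (-0.602))/2 ≈ 0.801.

0.801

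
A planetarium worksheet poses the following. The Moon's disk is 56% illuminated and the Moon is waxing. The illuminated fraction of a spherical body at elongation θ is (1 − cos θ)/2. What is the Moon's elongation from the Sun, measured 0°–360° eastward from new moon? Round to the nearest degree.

From f = (1 − cos θ)/2: cos θ = 1 − 2×0.56 = -0.120; arccos → 96.9°.
The Moon is waxing (0°–180°), so θ = 96.9° directly.

97°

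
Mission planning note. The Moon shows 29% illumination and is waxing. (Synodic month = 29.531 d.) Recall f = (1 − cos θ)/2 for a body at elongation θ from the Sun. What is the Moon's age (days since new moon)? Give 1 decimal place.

5.3 days

Invert f = (1 − cos θ)/2 to get cos θ = 1 − 2(0.29) = 0.420, hence θ₀ = arccos 0.420 = 65.2°.
Before full moon the principal value applies: θ = 65.2°.
That fraction of the synodic month is 65.2/360 × 29.531 d ≈ 5.35 d.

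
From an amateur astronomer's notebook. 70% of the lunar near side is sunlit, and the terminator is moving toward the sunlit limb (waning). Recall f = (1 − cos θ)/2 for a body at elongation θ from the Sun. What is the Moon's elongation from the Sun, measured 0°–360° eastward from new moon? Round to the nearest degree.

246°

cos θ = 1 − 2f = -0.400, giving a principal value of 113.6°.
Since the Moon is past full (waning), take the reflex angle: θ = 360° − 113.6° = 246.4°.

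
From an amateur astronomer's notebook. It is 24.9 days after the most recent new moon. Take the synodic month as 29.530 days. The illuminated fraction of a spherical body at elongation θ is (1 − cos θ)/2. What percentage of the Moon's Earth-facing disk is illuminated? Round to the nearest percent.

Elongation θ = 360° × 24.9/29.530 ≈ 303.6°.
With cos θ = 0.553, the lit fraction is (1 − 0.553)/2 ≈ 0.224, so 22%.

22%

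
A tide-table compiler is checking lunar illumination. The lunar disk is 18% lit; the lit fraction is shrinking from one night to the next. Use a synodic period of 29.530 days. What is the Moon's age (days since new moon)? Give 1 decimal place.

From f = (1 − cos θ)/2: cos θ = 1 − 2×0.18 = 0.640; arccos → 50.2°.
Since the Moon is past full (waning), take the reflex angle: θ = 360° − 50.2° = 309.8°.
Age = 29.530 × 309.8°/360° ≈ 25.41 days.

25.4 days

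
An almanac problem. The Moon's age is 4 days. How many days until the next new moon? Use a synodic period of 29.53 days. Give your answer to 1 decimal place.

25.5 days

One full lunation from the last new moon is 29.53 d; remaining = 29.53 − 4 = 25.530 d.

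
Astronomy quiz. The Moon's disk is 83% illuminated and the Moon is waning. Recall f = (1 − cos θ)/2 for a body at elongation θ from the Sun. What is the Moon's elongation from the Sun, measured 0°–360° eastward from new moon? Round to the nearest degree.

229°

cos θ = 1 − 2f = -0.660, giving a principal value of 131.3°.
Waning ⇒ past full, so θ = 360° − 131.3° = 228.7°.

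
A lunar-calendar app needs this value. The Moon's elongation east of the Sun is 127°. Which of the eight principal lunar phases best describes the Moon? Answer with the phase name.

waxing gibbous

127° lies in the waxing gibbous sector of the 8-phase cycle.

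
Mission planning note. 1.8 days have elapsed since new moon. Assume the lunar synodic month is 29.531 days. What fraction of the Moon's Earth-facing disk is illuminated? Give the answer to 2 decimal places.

0.04

Phase angle: θ = 360°·(1.8 d)/(29.531 d) = 21.9°.
cos 21.9° = 0.928, so f = (1 − 0.928)/2 = 0.036.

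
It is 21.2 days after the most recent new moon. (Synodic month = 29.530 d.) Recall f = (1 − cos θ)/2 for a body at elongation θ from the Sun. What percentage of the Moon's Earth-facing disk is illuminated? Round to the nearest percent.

60%

The Moon has covered 21.2/29.530 of its cycle, so θ ≈ 360° × 21.2/29.530 = 258.4°.
cos 258.4° = (-0.200), so f = (1 − (-0.200))/2 = 0.600, so 60%.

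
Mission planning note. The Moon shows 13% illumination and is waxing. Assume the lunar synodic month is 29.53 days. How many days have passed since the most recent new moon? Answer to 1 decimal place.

3.5 days

cos θ = 1 − 2f = 0.740, giving a principal value of 42.3°.
Before full moon the principal value applies: θ = 42.3°.
Age = 29.53 × 42.3°/360° ≈ 3.47 days.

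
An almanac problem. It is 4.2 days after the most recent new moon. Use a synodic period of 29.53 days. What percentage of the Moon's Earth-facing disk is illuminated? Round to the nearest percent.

19%

The Moon has covered 4.2/29.53 of its cycle, so θ ≈ 360° × 4.2/29.53 = 51.2°.
Illuminated fraction = (1 − cos 51.2°)/2 = (1 − 0.627)/2 ≈ 0.187, so 19%.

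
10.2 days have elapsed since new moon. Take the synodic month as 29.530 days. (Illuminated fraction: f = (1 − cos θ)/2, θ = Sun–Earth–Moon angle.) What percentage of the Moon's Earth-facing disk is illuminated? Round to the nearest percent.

Phase angle: θ = 360°·(10.2 d)/(29.530 d) = 124.3°.
cos 124.3° = (-0.564), so f = (1 − (-0.564))/2 = 0.782, so 78%.

78%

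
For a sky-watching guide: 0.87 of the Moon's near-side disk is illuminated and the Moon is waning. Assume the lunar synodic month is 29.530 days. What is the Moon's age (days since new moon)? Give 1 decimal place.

18.2 days

From f = (1 − cos θ)/2: cos θ = 1 − 2×0.87 = -0.740; arccos → 137.7°.
A waning Moon lies in 180°–360°, so θ = 360° − 137.7° = 222.3°.
Age = 29.530 × 222.3°/360° ≈ 18.23 days.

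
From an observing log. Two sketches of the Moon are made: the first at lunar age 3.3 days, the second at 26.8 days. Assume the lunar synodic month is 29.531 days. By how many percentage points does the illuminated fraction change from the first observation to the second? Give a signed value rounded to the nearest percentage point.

-4 pp

θ₁ = 360° × 3.3/29.531 = 40.2°, f₁ = (1 − cos θ₁)/2 = 0.118.
θ₂ = 360° × 26.8/29.531 = 326.7°, f₂ = (1 − cos θ₂)/2 = 0.082.
Change = f₂ − f₁ = -0.036 → -4 percentage points.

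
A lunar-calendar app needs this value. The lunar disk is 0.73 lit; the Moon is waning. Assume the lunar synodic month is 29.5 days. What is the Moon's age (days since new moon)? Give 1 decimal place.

Invert f = (1 − cos θ)/2 to get cos θ = 1 − 2(0.73) = -0.460, hence θ₀ = arccos -0.460 = 117.4°.
Since the Moon is past full (waning), take the reflex angle: θ = 360° − 117.4° = 242.6°.
That fraction of the synodic month is 242.6/360 × 29.5 d ≈ 19.88 d.

19.9 days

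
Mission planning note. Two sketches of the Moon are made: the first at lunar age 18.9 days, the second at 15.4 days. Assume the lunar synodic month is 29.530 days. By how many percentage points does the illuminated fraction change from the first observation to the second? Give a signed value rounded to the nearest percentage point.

θ₁ = 360° × 18.9/29.530 = 230.4°, f₁ = (1 − cos θ₁)/2 = 0.819.
θ₂ = 360° × 15.4/29.530 = 187.7°, f₂ = (1 − cos θ₂)/2 = 0.995.
Change = f₂ − f₁ = +0.177 → +18 percentage points.

+18 pp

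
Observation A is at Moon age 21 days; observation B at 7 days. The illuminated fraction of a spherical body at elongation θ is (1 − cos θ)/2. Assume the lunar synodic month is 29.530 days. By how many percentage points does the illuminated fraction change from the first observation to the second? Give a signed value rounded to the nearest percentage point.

θ₁ = 360° × 21/29.530 = 256.0°, f₁ = (1 − cos θ₁)/2 = 0.621.
θ₂ = 360° × 7/29.530 = 85.3°, f₂ = (1 − cos θ₂)/2 = 0.459.
Change = f₂ − f₁ = -0.162 → -16 percentage points.

-16 pp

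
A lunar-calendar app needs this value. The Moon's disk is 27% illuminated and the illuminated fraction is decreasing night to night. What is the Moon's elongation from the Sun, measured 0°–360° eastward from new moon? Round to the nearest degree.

297°

Invert f = (1 − cos θ)/2 to get cos θ = 1 − 2(0.27) = 0.460, hence θ₀ = arccos 0.460 = 62.6°.
Waning ⇒ past full, so θ = 360° − 62.6° = 297.4°.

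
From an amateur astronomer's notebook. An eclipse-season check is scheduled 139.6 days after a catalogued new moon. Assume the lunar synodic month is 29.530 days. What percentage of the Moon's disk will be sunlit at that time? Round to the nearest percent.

57%

139.6 d spans 4 complete synodic months (4 × 29.530 = 118.12 d) plus 21.48 d.
The Moon has covered 21.48/29.530 of its cycle, so θ ≈ 360° × 21.48/29.530 = 261.9°.
cos 261.9° = (-0.142), so f = (1 − (-0.142))/2 = 0.571, so 57%.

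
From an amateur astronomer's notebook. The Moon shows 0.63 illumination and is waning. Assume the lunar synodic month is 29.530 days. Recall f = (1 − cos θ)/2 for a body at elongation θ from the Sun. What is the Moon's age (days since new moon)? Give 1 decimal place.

Invert f = (1 − cos θ)/2 to get cos θ = 1 − 2(0.63) = -0.260, hence θ₀ = arccos -0.260 = 105.1°.
Since the Moon is past full (waning), take the reflex angle: θ = 360° − 105.1° = 254.9°.
That fraction of the synodic month is 254.9/360 × 29.530 d ≈ 20.91 d.

20.9 days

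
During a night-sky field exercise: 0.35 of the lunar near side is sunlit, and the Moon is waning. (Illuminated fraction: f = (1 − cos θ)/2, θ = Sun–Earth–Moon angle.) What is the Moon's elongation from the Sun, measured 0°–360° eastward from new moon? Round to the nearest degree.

287°

From f = (1 − cos θ)/2: cos θ = 1 − 2×0.35 = 0.300; arccos → 72.5°.
A waning Moon lies in 180°–360°, so θ = 360° − 72.5° = 287.5°.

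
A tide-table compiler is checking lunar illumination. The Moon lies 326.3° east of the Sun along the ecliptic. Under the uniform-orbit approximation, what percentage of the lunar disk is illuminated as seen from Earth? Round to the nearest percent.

8%

cos 326.3° = 0.832, so f = (1 − 0.832)/2 = 0.084, i.e. 8%.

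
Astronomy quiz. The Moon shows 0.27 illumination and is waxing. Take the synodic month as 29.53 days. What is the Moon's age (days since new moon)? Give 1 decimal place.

Invert f = (1 − cos θ)/2 to get cos θ = 1 − 2(0.27) = 0.460, hence θ₀ = arccos 0.460 = 62.6°.
The Moon is waxing (0°–180°), so θ = 62.6° directly.
That fraction of the synodic month is 62.6/360 × 29.53 d ≈ 5.14 d.

5.1 days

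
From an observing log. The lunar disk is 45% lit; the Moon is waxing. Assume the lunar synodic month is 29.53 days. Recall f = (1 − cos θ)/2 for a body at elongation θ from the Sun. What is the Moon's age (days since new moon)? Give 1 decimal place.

6.9 days

cos θ = 1 − 2f = 0.100, giving a principal value of 84.3°.
Before full moon the principal value applies: θ = 84.3°.
That fraction of the synodic month is 84.3/360 × 29.53 d ≈ 6.91 d.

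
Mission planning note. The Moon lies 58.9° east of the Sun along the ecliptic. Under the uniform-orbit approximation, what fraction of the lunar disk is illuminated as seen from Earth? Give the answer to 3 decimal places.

cos 58.9° = 0.517, so f = (1 − 0.517)/2 = 0.242.

0.242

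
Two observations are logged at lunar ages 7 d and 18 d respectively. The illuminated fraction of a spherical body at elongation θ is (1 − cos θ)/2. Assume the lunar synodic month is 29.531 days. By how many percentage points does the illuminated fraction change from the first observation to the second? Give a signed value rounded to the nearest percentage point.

θ₁ = 360° × 7/29.531 = 85.3°, f₁ = (1 − cos θ₁)/2 = 0.459.
θ₂ = 360° × 18/29.531 = 219.4°, f₂ = (1 − cos θ₂)/2 = 0.886.
Change = f₂ − f₁ = +0.427 → +43 percentage points.

+43 percentage points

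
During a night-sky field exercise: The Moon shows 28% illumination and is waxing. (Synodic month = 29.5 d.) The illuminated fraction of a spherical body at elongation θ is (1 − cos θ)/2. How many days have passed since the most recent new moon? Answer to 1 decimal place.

5.2 days

Invert f = (1 − cos θ)/2 to get cos θ = 1 − 2(0.28) = 0.440, hence θ₀ = arccos 0.440 = 63.9°.
Before full moon the principal value applies: θ = 63.9°.
At 360°/29.5 d per day, 63.9° corresponds to 5.24 days.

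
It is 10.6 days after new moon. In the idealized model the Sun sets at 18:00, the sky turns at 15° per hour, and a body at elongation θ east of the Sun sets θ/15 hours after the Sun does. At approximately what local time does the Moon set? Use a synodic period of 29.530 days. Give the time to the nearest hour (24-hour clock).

Elongation θ = 360° × 10.6/29.530 ≈ 129.2°.
The Moon trails the Sun by θ/15 = 129.2/15 ≈ 8.61 hours.
18:00 + 8.61 h ≈ 02:37 → 03:00 to the nearest hour.

03:00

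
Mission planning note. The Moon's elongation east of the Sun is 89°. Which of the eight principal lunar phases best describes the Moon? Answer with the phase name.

first quarter

The first quarter sector spans roughly 68°–112°; 89° falls inside it.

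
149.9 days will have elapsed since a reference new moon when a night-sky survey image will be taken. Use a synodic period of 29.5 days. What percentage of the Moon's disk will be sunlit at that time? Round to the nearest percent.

Reduce mod P: 149.9 − 5×29.5 = 2.40 d into the current lunation.
Phase angle: θ = 360°·(2.40 d)/(29.5 d) = 29.3°.
cos 29.3° = 0.872, so f = (1 − 0.872)/2 = 0.064, so 6%.

6%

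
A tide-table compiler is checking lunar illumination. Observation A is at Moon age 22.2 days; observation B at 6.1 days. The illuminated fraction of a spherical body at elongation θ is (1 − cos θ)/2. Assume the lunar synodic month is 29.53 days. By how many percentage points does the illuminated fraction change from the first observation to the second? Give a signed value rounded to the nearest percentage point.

θ₁ = 360° × 22.2/29.53 = 270.6°, f₁ = (1 − cos θ₁)/2 = 0.494.
θ₂ = 360° × 6.1/29.53 = 74.4°, f₂ = (1 − cos θ₂)/2 = 0.365.
Change = f₂ − f₁ = -0.129 → -13 percentage points.

-13 percentage points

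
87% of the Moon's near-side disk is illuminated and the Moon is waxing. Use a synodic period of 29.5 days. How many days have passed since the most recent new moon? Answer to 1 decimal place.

Invert f = (1 − cos θ)/2 to get cos θ = 1 − 2(0.87) = -0.740, hence θ₀ = arccos -0.740 = 137.7°.
Before full moon the principal value applies: θ = 137.7°.
That fraction of the synodic month is 137.7/360 × 29.5 d ≈ 11.29 d.

11.3 days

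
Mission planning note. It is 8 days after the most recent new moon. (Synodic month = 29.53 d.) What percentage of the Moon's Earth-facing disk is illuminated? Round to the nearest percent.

57%

Elongation θ = 360° × 8/29.53 ≈ 97.5°.
Illuminated fraction = (1 − cos 97.5°)/2 = (1 − (-0.131))/2 ≈ 0.566, so 57%.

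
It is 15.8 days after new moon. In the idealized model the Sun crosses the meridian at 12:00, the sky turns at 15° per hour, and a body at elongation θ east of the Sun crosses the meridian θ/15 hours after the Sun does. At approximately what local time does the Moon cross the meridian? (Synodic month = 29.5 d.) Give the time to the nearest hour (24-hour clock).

01:00

Elongation θ = 360° × 15.8/29.5 ≈ 192.8°.
The Moon trails the Sun by θ/15 = 192.8/15 ≈ 12.85 hours.
12:00 + 12.85 h ≈ 00:51 → 01:00 to the nearest hour.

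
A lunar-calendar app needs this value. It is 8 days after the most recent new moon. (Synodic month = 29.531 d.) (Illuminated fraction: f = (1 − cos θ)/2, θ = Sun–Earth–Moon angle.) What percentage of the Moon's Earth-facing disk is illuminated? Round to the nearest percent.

Elongation θ = 360° × 8/29.531 ≈ 97.5°.
cos 97.5° = (-0.131), so f = (1 − (-0.131))/2 = 0.565, so 57%.

57%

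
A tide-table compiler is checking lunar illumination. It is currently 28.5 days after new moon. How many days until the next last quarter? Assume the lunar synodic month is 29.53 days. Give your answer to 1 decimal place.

Last quarter occurs at elongation 270°, i.e. at age 29.53 × 270/360 = 22.148 d.
This lunation's last quarter (22.148 d) has passed, so add one period: 51.678 − 28.5 = 23.178 days.

23.2 days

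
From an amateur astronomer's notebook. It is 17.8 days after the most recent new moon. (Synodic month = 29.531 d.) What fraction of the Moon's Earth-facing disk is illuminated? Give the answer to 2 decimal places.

The Moon has covered 17.8/29.531 of its cycle, so θ ≈ 360° × 17.8/29.531 = 217.0°.
With cos θ = (-0.799), the lit fraction is (1 − (-0.799))/2 ≈ 0.899.

0.90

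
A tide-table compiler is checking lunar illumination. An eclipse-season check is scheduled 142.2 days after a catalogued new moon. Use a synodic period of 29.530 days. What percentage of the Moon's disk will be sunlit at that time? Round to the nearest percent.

142.2 d spans 4 complete synodic months (4 × 29.530 = 118.12 d) plus 24.08 d.
Phase angle: θ = 360°·(24.08 d)/(29.530 d) = 293.6°.
Illuminated fraction = (1 − cos 293.6°)/2 = (1 − 0.400)/2 ≈ 0.300, so 30%.

30%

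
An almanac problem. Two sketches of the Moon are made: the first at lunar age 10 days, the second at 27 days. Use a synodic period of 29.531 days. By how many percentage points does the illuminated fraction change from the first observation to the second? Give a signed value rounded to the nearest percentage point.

First observation: θ = 360°·10/29.531 = 121.9°, so f = 0.764.
Second observation: θ = 329.1°, f = 0.071.
Δf = 0.071 − 0.764 = -0.693, i.e. -69 pp.

-69 pp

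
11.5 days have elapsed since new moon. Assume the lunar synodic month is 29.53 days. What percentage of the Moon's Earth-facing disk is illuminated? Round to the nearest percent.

The Moon has covered 11.5/29.53 of its cycle, so θ ≈ 360° × 11.5/29.53 = 140.2°.
With cos θ = (-0.768), the lit fraction is (1 − (-0.768))/2 ≈ 0.884, so 88%.

88%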